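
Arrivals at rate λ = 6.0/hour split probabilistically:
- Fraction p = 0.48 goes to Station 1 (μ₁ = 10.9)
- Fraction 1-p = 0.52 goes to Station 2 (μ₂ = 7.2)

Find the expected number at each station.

Effective rates: λ₁ = 6.0×0.48 = 2.88, λ₂ = 6.0×0.52 = 3.12
Station 1: ρ₁ = 2.88/10.9 = 0.2642, L₁ = ρ₁/(1-ρ₁) = 0.2642/(1-0.2642) = 0.3591
Station 2: ρ₂ = 3.12/7.2 = 0.43333, L₂ = ρ₂/(1-ρ₂) = 0.43333/(1-0.43333) = 0.7647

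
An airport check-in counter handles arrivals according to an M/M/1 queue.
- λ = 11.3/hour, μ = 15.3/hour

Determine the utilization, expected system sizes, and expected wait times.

Step 1: ρ = λ/μ = 11.3/15.3 = 0.7386
Step 2: L = λ/(μ-λ) = 11.3/4.00 = 2.8250
Step 3: Lq = λ²/(μ(μ-λ)) = 127.69/(15.3×4.00) = 2.0864
Step 4: W = 1/(μ-λ) = 1/4.00 = 0.2500
Step 5: Wq = λ/(μ(μ-λ)) = 11.3/(15.3×4.00) = 0.1846
Step 6: P(0) = 1-ρ = 0.2614
Verify: L = λW = 11.3×0.2500 = 2.8250 ✔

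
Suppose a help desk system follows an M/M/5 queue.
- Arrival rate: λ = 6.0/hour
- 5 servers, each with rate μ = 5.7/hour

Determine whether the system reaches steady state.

Stability requires ρ = λ/(cμ) < 1
ρ = 6.0/(5 × 5.7) = 6.0/28.50 = 0.2105
Since 0.2105 < 1, the system is STABLE.
The servers are busy 21.05% of the time.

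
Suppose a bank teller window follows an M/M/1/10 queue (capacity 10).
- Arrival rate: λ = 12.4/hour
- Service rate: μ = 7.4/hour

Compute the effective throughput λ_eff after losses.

ρ = λ/μ = 12.4/7.4 = 1.67568
P₀ = (1-ρ)/(1-ρ^(K+1)) = (1-1.67568)/(1-1.67568^11) = -0.6757/-291.4839 = 0.002318
P_K = P₀×ρ^K = 0.002318 × 1.67568^10 = 0.002318 × 174.5464 = 0.4046
λ_eff = λ(1-P_K) = 12.4 × (1 - 0.40461) = 12.4 × 0.59539 = 7.3828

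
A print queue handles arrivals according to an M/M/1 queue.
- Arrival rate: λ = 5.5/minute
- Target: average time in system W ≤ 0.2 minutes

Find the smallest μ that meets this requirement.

For M/M/1: W = 1/(μ-λ)
Need W ≤ 0.2, so 1/(μ-λ) ≤ 0.2
μ - λ ≥ 1/0.2 = 5.0000
μ ≥ 5.5 + 5.0000 = 10.5000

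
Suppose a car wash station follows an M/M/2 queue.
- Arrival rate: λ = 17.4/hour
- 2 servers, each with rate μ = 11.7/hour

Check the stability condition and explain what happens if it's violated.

Stability requires ρ = λ/(cμ) < 1
ρ = 17.4/(2 × 11.7) = 17.4/23.40 = 0.7436
Since 0.7436 < 1, the system is STABLE.
The servers are busy 74.36% of the time.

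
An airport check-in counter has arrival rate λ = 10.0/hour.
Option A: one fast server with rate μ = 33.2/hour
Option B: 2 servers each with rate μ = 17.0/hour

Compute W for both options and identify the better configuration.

Option A: single server μ = 33.2 (M/M/1)
  ρ_A = 10.0/33.2 = 0.3012
  W_A = 1/(μ-λ) = 1/(33.2-10.0) = 1/23.20 = 0.04310

Option B: 2 servers μ = 17.0 (M/M/2)
  ρ_B = λ/(cμ) = 10.0/(2×17.0) = 0.2941
  Offered load a = λ/μ = cρ = 10.0/17.0 = 0.5882
  P₀ = [ Σₙ₌₀^1 aⁿ/n! + a^2/(2!(1-ρ)) ]⁻¹
  Σ = a^0/0! + a^1/1! = 1.0000 + 0.5882 = 1.5882
  a^2/(2!(1-ρ)) = 0.3460/(2 × 0.7059) = 0.2451
  P₀ = 1/(1.5882 + 0.2451) = 0.5455
  Lq = P₀·a^2·ρ / (2!(1-ρ)²) = 0.5455 × 0.3460 × 0.2941 / (2 × 0.4983) = 0.05570
  Wq_B = Lq/λ = 0.05570/10.0 = 0.005570
  W_B = Wq_B + 1/μ = 0.005570 + 0.05882 = 0.06439

Since W_A = 0.04310 < W_B = 0.06439, Option A (single fast server) has the shorter time in system.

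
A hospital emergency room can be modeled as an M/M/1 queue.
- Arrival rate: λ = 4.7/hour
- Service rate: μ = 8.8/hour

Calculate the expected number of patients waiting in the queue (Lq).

ρ = λ/μ = 4.7/8.8 = 0.5341
For M/M/1: Lq = λ²/(μ(μ-λ))
Lq = 22.09/(8.8 × 4.10)
Lq = 0.6123 patients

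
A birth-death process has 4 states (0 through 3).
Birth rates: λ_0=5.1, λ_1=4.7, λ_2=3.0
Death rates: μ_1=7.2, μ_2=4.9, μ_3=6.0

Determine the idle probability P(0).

Ratios P(n)/P(0) = (λ₀···λₙ₋₁)/(μ₁···μₙ):
P(1)/P(0) = (5.1)/(7.2) = 0.70833
P(2)/P(0) = (5.1×4.7)/(7.2×4.9) = 0.67942
P(3)/P(0) = (5.1×4.7×3.0)/(7.2×4.9×6.0) = 0.33971

Normalization: ∑ P(n) = 1
P(0) × (1.0000 + 0.70833 + 0.67942 + 0.33971) = 1
P(0) × 2.7275 = 1
P(0) = 1/2.7275 = 0.3666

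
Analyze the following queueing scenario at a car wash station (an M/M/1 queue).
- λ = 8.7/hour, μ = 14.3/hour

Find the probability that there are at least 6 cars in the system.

ρ = λ/μ = 8.7/14.3 = 0.6084
P(N ≥ n) = ρⁿ
P(N ≥ 6) = 0.6084^6
P(N ≥ 6) = 0.05071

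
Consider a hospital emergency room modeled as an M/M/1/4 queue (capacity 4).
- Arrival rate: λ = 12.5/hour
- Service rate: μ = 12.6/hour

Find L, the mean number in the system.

ρ = λ/μ = 12.5/12.6 = 0.9921
P₀ = (1-ρ)/(1-ρ^(K+1)) = (1-0.9921)/(1-0.9921^5) = 0.007900/0.03888 = 0.2032
P_K = P₀×ρ^K = 0.20319 × 0.9921^4 = 0.20319 × 0.96877 = 0.1968
L = ρ[1 - (K+1)ρ^K + Kρ^(K+1)] / [(1-ρ)(1-ρ^(K+1))]
L = 0.9921 × (1 - 5×0.9687725 + 4×0.9611192) / ((1 - 0.9921) × (1 - 0.9611192)) = 1.9841 patients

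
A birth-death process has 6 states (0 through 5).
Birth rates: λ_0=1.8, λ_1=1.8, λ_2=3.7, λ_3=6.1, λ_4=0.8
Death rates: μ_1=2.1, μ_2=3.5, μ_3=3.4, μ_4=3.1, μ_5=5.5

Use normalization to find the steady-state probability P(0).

Ratios P(n)/P(0) = (λ₀···λₙ₋₁)/(μ₁···μₙ):
P(1)/P(0) = (1.8)/(2.1) = 0.85714
P(2)/P(0) = (1.8×1.8)/(2.1×3.5) = 0.44082
P(3)/P(0) = (1.8×1.8×3.7)/(2.1×3.5×3.4) = 0.47971
P(4)/P(0) = (1.8×1.8×3.7×6.1)/(2.1×3.5×3.4×3.1) = 0.94395
P(5)/P(0) = (1.8×1.8×3.7×6.1×0.8)/(2.1×3.5×3.4×3.1×5.5) = 0.13730

Normalization: ∑ P(n) = 1
P(0) × (1.0000 + 0.85714 + 0.44082 + 0.47971 + 0.94395 + 0.13730) = 1
P(0) × 3.8589 = 1
P(0) = 1/3.8589 = 0.2591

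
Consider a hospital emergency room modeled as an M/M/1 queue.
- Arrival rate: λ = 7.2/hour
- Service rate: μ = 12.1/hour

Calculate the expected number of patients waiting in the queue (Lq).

ρ = λ/μ = 7.2/12.1 = 0.5950
For M/M/1: Lq = λ²/(μ(μ-λ))
Lq = 51.84/(12.1 × 4.90)
Lq = 0.8743 patients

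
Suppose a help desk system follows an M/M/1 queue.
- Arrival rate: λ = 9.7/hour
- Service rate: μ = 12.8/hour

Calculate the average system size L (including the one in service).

ρ = λ/μ = 9.7/12.8 = 0.7578
For M/M/1: L = λ/(μ-λ)
L = 9.7/(12.8-9.7) = 9.7/3.10
L = 3.1290 tickets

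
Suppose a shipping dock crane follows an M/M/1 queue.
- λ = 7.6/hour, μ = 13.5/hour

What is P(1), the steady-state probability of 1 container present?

ρ = λ/μ = 7.6/13.5 = 0.5630
P(n) = (1-ρ)ρⁿ
P(1) = (1-0.5630) × 0.5630^1
P(1) = 0.4370 × 0.5630
P(1) = 0.2460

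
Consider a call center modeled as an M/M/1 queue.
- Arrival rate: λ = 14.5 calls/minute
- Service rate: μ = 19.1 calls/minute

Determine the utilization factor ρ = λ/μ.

Server utilization: ρ = λ/μ
ρ = 14.5/19.1 = 0.7592
The server is busy 75.92% of the time.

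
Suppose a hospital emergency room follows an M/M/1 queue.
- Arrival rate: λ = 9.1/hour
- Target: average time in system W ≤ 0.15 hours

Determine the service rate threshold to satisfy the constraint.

For M/M/1: W = 1/(μ-λ)
Need W ≤ 0.15, so 1/(μ-λ) ≤ 0.15
μ - λ ≥ 1/0.15 = 6.6667
μ ≥ 9.1 + 6.6667 = 15.7667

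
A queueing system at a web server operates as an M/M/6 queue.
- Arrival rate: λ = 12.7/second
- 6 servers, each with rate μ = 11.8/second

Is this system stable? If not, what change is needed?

Stability requires ρ = λ/(cμ) < 1
ρ = 12.7/(6 × 11.8) = 12.7/70.80 = 0.1794
Since 0.1794 < 1, the system is STABLE.
The servers are busy 17.94% of the time.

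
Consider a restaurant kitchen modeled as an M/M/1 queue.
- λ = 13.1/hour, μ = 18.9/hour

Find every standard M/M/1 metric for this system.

Step 1: ρ = λ/μ = 13.1/18.9 = 0.6931
Step 2: L = λ/(μ-λ) = 13.1/5.80 = 2.2586
Step 3: Lq = λ²/(μ(μ-λ)) = 171.61/(18.9×5.80) = 1.5655
Step 4: W = 1/(μ-λ) = 1/5.80 = 0.17241
Step 5: Wq = λ/(μ(μ-λ)) = 13.1/(18.9×5.80) = 0.1195
Step 6: P(0) = 1-ρ = 0.3069
Verify: L = λW = 13.1×0.17241 = 2.2586 ✔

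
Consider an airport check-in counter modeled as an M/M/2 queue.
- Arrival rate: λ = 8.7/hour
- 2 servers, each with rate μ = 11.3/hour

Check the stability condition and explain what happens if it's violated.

Stability requires ρ = λ/(cμ) < 1
ρ = 8.7/(2 × 11.3) = 8.7/22.60 = 0.3850
Since 0.3850 < 1, the system is STABLE.
The servers are busy 38.50% of the time.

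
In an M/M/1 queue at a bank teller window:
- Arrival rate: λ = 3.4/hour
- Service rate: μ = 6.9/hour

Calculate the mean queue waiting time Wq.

First, compute utilization: ρ = λ/μ = 3.4/6.9 = 0.4928
For M/M/1: Wq = λ/(μ(μ-λ))
Wq = 3.4/(6.9 × (6.9-3.4))
Wq = 3.4/(6.9 × 3.50)
Wq = 0.1408 hours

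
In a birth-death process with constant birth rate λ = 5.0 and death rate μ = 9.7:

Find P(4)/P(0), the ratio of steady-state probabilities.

For constant rates: P(n)/P(0) = (λ/μ)^n
P(4)/P(0) = (5.0/9.7)^4 = 0.51546^4 = 0.07060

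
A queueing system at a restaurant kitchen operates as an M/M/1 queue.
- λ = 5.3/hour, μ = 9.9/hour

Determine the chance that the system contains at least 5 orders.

ρ = λ/μ = 5.3/9.9 = 0.53535
P(N ≥ n) = ρⁿ
P(N ≥ 5) = 0.53535^5
P(N ≥ 5) = 0.04397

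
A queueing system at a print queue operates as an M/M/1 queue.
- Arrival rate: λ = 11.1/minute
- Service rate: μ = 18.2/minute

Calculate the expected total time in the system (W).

First, compute utilization: ρ = λ/μ = 11.1/18.2 = 0.6099
For M/M/1: W = 1/(μ-λ)
W = 1/(18.2-11.1) = 1/7.10
W = 0.1408 minutes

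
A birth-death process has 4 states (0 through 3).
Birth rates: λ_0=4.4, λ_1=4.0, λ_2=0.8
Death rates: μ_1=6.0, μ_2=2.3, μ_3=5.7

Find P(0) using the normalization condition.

Ratios P(n)/P(0) = (λ₀···λₙ₋₁)/(μ₁···μₙ):
P(1)/P(0) = (4.4)/(6.0) = 0.7333
P(2)/P(0) = (4.4×4.0)/(6.0×2.3) = 1.2754
P(3)/P(0) = (4.4×4.0×0.8)/(6.0×2.3×5.7) = 0.1790

Normalization: ∑ P(n) = 1
P(0) × (1.0000 + 0.7333 + 1.2754 + 0.1790) = 1
P(0) × 3.1877 = 1
P(0) = 1/3.1877 = 0.3137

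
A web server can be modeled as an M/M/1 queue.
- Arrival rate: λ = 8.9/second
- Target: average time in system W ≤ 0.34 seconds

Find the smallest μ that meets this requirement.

For M/M/1: W = 1/(μ-λ)
Need W ≤ 0.34, so 1/(μ-λ) ≤ 0.34
μ - λ ≥ 1/0.34 = 2.9412
μ ≥ 8.9 + 2.9412 = 11.8412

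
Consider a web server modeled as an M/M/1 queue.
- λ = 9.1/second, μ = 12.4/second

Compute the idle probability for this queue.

ρ = λ/μ = 9.1/12.4 = 0.7339
P(0) = 1 - ρ = 1 - 0.7339 = 0.2661
The server is idle 26.61% of the time.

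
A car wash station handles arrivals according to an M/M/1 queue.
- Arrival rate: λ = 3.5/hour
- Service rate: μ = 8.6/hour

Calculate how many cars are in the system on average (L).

ρ = λ/μ = 3.5/8.6 = 0.4070
For M/M/1: L = λ/(μ-λ)
L = 3.5/(8.6-3.5) = 3.5/5.10
L = 0.6863 cars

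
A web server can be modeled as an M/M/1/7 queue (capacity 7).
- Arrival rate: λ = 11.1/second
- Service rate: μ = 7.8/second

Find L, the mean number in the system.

ρ = λ/μ = 11.1/7.8 = 1.4231
P₀ = (1-ρ)/(1-ρ^(K+1)) = (1-1.4231)/(1-1.4231^8) = -0.4231/-15.8222 = 0.02674
P_K = P₀×ρ^K = 0.02674 × 1.4231^7 = 0.02674 × 11.8208 = 0.3161
L = ρ[1 - (K+1)ρ^K + Kρ^(K+1)] / [(1-ρ)(1-ρ^(K+1))]
L = 1.4231 × (1 - 8×11.8208 + 7×16.8222) / ((1 - 1.4231) × (1 - 16.8222)) = 5.1421 requests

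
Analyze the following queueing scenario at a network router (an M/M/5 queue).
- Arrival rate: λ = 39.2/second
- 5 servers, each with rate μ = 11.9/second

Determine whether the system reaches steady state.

Stability requires ρ = λ/(cμ) < 1
ρ = 39.2/(5 × 11.9) = 39.2/59.50 = 0.6588
Since 0.6588 < 1, the system is STABLE.
The servers are busy 65.88% of the time.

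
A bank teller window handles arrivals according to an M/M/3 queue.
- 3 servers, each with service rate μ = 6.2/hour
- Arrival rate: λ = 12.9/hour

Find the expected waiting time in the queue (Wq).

Traffic intensity: ρ = λ/(cμ) = 12.9/(3×6.2) = 0.6935
Since ρ = 0.6935 < 1, system is stable.
Offered load a = λ/μ = cρ = 12.9/6.2 = 2.0806
P₀ = [ Σₙ₌₀^2 aⁿ/n! + a^3/(3!(1-ρ)) ]⁻¹
Σ = a^0/0! + a^1/1! + a^2/2! = 1.00000 + 2.08065 + 2.16454 = 5.2452
a^3/(3!(1-ρ)) = 9.0073/(6 × 0.30645) = 4.8987
P₀ = 1/(5.2452 + 4.8987) = 0.09858
Lq = P₀·a^3·ρ / (3!(1-ρ)²) = 0.09858 × 9.0073 × 0.6935 / (6 × 0.09391) = 1.0929
Wq = Lq/λ = 1.0929/12.9 = 0.08472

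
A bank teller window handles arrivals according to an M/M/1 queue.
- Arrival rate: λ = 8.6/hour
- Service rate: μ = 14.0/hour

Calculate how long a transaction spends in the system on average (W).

First, compute utilization: ρ = λ/μ = 8.6/14.0 = 0.6143
For M/M/1: W = 1/(μ-λ)
W = 1/(14.0-8.6) = 1/5.40
W = 0.1852 hours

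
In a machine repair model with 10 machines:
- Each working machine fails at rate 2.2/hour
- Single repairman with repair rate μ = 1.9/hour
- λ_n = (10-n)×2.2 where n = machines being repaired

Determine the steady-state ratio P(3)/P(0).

P(3)/P(0) = ∏_{i=0}^{3-1} λ_i/μ_{i+1}
= (10-0)×2.2/1.9 × (10-1)×2.2/1.9 × (10-2)×2.2/1.9
= 1117.7373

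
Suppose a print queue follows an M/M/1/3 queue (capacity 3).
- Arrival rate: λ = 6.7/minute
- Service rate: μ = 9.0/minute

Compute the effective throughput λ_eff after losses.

ρ = λ/μ = 6.7/9.0 = 0.74444
P₀ = (1-ρ)/(1-ρ^(K+1)) = (1-0.74444)/(1-0.74444^4) = 0.25556/0.69287 = 0.3688
P_K = P₀×ρ^K = 0.3688 × 0.74444^3 = 0.3688 × 0.4126 = 0.1522
λ_eff = λ(1-P_K) = 6.7 × (1 - 0.15217) = 6.7 × 0.84783 = 5.6805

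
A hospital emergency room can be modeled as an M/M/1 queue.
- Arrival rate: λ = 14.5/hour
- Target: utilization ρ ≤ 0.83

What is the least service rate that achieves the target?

ρ = λ/μ, so μ = λ/ρ
μ ≥ 14.5/0.83 = 17.4699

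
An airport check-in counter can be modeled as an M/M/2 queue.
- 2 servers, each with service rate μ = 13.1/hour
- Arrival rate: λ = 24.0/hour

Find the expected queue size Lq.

Traffic intensity: ρ = λ/(cμ) = 24.0/(2×13.1) = 0.9160
Since ρ = 0.9160 < 1, system is stable.
Offered load a = λ/μ = cρ = 24.0/13.1 = 1.8321
P₀ = [ Σₙ₌₀^1 aⁿ/n! + a^2/(2!(1-ρ)) ]⁻¹
Σ = a^0/0! + a^1/1! = 1.0000 + 1.8321 = 2.8321
a^2/(2!(1-ρ)) = 3.35645/(2 × 0.0839695) = 19.9861
P₀ = 1/(2.8321 + 19.9861) = 0.04382
Lq = P₀·a^2·ρ / (2!(1-ρ)²) = 0.0438247 × 3.35645 × 0.916031 / (2 × 0.00705087) = 9.5551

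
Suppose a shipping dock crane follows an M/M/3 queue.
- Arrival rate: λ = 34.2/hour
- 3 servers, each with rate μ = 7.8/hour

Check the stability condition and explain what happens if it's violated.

Stability requires ρ = λ/(cμ) < 1
ρ = 34.2/(3 × 7.8) = 34.2/23.40 = 1.4615
Since 1.4615 ≥ 1, the system is UNSTABLE.
Need c > λ/μ = 34.2/7.8 = 4.38.
Minimum servers needed: c = 5.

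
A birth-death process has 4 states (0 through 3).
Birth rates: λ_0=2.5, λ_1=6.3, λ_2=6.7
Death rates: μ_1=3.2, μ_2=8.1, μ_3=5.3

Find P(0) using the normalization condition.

Ratios P(n)/P(0) = (λ₀···λₙ₋₁)/(μ₁···μₙ):
P(1)/P(0) = (2.5)/(3.2) = 0.78125
P(2)/P(0) = (2.5×6.3)/(3.2×8.1) = 0.60764
P(3)/P(0) = (2.5×6.3×6.7)/(3.2×8.1×5.3) = 0.76815

Normalization: ∑ P(n) = 1
P(0) × (1.0000 + 0.78125 + 0.60764 + 0.76815) = 1
P(0) × 3.1570 = 1
P(0) = 1/3.1570 = 0.3168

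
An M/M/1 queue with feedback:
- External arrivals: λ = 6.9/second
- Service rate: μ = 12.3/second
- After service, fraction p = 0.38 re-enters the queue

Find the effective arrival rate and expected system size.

Effective arrival rate: λ_eff = λ/(1-p) = 6.9/(1-0.38) = 6.9/0.62 = 11.12903
ρ = λ_eff/μ = 11.12903/12.3 = 0.904799
L = ρ/(1-ρ) = 0.904799/(1-0.904799) = 9.5041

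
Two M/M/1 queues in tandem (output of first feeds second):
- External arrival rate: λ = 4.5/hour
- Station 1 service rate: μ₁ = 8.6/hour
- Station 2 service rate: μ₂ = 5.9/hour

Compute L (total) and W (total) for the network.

By Jackson's theorem, each station behaves as independent M/M/1.
Station 1: ρ₁ = 4.5/8.6 = 0.5233, L₁ = ρ₁/(1-ρ₁) = λ/(μ₁-λ) = 4.5/4.10 = 1.09756
Station 2: ρ₂ = 4.5/5.9 = 0.7627, L₂ = ρ₂/(1-ρ₂) = λ/(μ₂-λ) = 4.5/1.40 = 3.21429
Total: L = L₁ + L₂ = 1.09756 + 3.21429 = 4.3118
W = L/λ = 4.3118/4.5 = 0.9582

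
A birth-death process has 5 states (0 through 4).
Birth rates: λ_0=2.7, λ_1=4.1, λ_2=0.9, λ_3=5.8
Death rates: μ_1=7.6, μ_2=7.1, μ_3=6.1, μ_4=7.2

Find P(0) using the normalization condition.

Ratios P(n)/P(0) = (λ₀···λₙ₋₁)/(μ₁···μₙ):
P(1)/P(0) = (2.7)/(7.6) = 0.35526
P(2)/P(0) = (2.7×4.1)/(7.6×7.1) = 0.20515
P(3)/P(0) = (2.7×4.1×0.9)/(7.6×7.1×6.1) = 0.030268
P(4)/P(0) = (2.7×4.1×0.9×5.8)/(7.6×7.1×6.1×7.2) = 0.024383

Normalization: ∑ P(n) = 1
P(0) × (1.0000 + 0.35526 + 0.20515 + 0.030268 + 0.024383) = 1
P(0) × 1.6151 = 1
P(0) = 1/1.6151 = 0.6192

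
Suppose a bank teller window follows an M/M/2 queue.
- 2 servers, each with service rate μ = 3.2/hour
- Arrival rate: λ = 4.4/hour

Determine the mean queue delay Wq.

Traffic intensity: ρ = λ/(cμ) = 4.4/(2×3.2) = 0.6875
Since ρ = 0.6875 < 1, system is stable.
Offered load a = λ/μ = cρ = 4.4/3.2 = 1.3750
P₀ = [ Σₙ₌₀^1 aⁿ/n! + a^2/(2!(1-ρ)) ]⁻¹
Σ = a^0/0! + a^1/1! = 1.0000 + 1.3750 = 2.3750
a^2/(2!(1-ρ)) = 1.8906/(2 × 0.3125) = 3.0250
P₀ = 1/(2.3750 + 3.0250) = 0.1852
Lq = P₀·a^2·ρ / (2!(1-ρ)²) = 0.1852 × 1.8906 × 0.6875 / (2 × 0.09766) = 1.2324
Wq = Lq/λ = 1.2324/4.4 = 0.2801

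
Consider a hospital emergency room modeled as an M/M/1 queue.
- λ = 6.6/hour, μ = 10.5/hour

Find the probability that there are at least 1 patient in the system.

ρ = λ/μ = 6.6/10.5 = 0.6286
P(N ≥ n) = ρⁿ
P(N ≥ 1) = 0.6286^1
P(N ≥ 1) = 0.6286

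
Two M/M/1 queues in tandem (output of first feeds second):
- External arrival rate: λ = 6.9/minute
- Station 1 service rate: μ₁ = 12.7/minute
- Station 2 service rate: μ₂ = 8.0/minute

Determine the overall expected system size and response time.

By Jackson's theorem, each station behaves as independent M/M/1.
Station 1: ρ₁ = 6.9/12.7 = 0.5433, L₁ = ρ₁/(1-ρ₁) = λ/(μ₁-λ) = 6.9/5.80 = 1.1897
Station 2: ρ₂ = 6.9/8.0 = 0.8625, L₂ = ρ₂/(1-ρ₂) = λ/(μ₂-λ) = 6.9/1.10 = 6.2727
Total: L = L₁ + L₂ = 1.1897 + 6.2727 = 7.4624
W = L/λ = 7.4624/6.9 = 1.0815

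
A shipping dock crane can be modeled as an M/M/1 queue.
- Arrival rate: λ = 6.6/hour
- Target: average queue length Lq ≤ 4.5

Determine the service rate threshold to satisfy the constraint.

For M/M/1: Lq = λ²/(μ(μ-λ))
Need Lq ≤ 4.5, i.e. μ(μ-λ) ≥ λ²/4.5
μ² - 6.6μ - 43.56/4.5 ≥ 0  →  μ² - 6.6μ - 9.6800 ≥ 0
Quadratic formula (positive root): μ = [λ + √(λ² + 4×9.6800)]/2
Discriminant: 43.56 + 4×9.6800 = 82.2800, √82.2800 = 9.0708
μ ≥ (6.6 + 9.0708)/2 = 7.8354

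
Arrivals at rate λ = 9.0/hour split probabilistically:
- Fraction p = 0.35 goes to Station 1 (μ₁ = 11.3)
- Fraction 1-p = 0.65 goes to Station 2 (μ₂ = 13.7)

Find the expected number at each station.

Effective rates: λ₁ = 9.0×0.35 = 3.15, λ₂ = 9.0×0.65 = 5.85
Station 1: ρ₁ = 3.15/11.3 = 0.27876, L₁ = ρ₁/(1-ρ₁) = 0.27876/(1-0.27876) = 0.3865
Station 2: ρ₂ = 5.85/13.7 = 0.4270, L₂ = ρ₂/(1-ρ₂) = 0.4270/(1-0.4270) = 0.7452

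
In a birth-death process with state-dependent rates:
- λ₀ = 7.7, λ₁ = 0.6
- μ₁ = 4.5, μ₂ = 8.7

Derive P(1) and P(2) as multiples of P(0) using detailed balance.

Balance equations:
State 0: λ₀P₀ = μ₁P₁ → P₁ = (λ₀/μ₁)P₀ = (7.7/4.5)P₀ = 1.7111P₀
State 1: P₂ = (λ₀λ₁)/(μ₁μ₂)P₀ = (7.7×0.6)/(4.5×8.7)P₀ = 0.1180P₀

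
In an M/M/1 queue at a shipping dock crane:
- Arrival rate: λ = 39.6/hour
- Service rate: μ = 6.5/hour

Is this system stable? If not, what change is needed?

Stability requires ρ = λ/(cμ) < 1
ρ = 39.6/(1 × 6.5) = 39.6/6.50 = 6.0923
Since 6.0923 ≥ 1, the system is UNSTABLE.
Queue grows without bound. Need μ > λ = 39.6.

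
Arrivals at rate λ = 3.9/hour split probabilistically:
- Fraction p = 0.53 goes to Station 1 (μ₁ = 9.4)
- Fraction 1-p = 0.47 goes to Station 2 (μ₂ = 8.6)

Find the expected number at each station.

Effective rates: λ₁ = 3.9×0.53 = 2.067, λ₂ = 3.9×0.47 = 1.833
Station 1: ρ₁ = 2.067/9.4 = 0.2199, L₁ = ρ₁/(1-ρ₁) = 0.2199/(1-0.2199) = 0.2819
Station 2: ρ₂ = 1.833/8.6 = 0.21314, L₂ = ρ₂/(1-ρ₂) = 0.21314/(1-0.21314) = 0.2709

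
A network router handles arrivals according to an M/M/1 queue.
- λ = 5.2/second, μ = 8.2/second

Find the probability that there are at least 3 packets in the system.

ρ = λ/μ = 5.2/8.2 = 0.6341
P(N ≥ n) = ρⁿ
P(N ≥ 3) = 0.6341^3
P(N ≥ 3) = 0.2550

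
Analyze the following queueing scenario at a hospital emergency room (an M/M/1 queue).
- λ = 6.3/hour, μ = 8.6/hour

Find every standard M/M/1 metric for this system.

Step 1: ρ = λ/μ = 6.3/8.6 = 0.7326
Step 2: L = λ/(μ-λ) = 6.3/2.30 = 2.7391
Step 3: Lq = λ²/(μ(μ-λ)) = 39.69/(8.6×2.30) = 2.0066
Step 4: W = 1/(μ-λ) = 1/2.30 = 0.43478
Step 5: Wq = λ/(μ(μ-λ)) = 6.3/(8.6×2.30) = 0.3185
Step 6: P(0) = 1-ρ = 0.2674
Verify: L = λW = 6.3×0.43478 = 2.7391 ✔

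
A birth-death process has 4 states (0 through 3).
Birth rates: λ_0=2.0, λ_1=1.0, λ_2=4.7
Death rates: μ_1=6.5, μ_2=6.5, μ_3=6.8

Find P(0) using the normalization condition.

Ratios P(n)/P(0) = (λ₀···λₙ₋₁)/(μ₁···μₙ):
P(1)/P(0) = (2.0)/(6.5) = 0.30769
P(2)/P(0) = (2.0×1.0)/(6.5×6.5) = 0.047337
P(3)/P(0) = (2.0×1.0×4.7)/(6.5×6.5×6.8) = 0.032718

Normalization: ∑ P(n) = 1
P(0) × (1.0000 + 0.30769 + 0.047337 + 0.032718) = 1
P(0) × 1.3877 = 1
P(0) = 1/1.3877 = 0.7206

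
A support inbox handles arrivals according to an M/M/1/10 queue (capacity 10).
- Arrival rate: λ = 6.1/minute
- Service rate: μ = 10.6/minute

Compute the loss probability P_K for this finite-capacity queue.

ρ = λ/μ = 6.1/10.6 = 0.57547
P₀ = (1-ρ)/(1-ρ^(K+1)) = (1-0.57547)/(1-0.57547^11) = 0.4245/0.9977 = 0.4255
P_K = P₀×ρ^K = 0.4255 × 0.57547^10 = 0.4255 × 0.003983 = 0.001695
Blocking probability = 0.17%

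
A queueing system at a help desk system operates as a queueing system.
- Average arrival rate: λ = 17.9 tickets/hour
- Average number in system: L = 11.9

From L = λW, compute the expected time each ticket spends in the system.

Little's Law: L = λW, so W = L/λ
W = 11.9/17.9 = 0.6648 hours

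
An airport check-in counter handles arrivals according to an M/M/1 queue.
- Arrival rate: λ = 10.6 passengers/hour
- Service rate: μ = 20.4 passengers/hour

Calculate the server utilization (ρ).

Server utilization: ρ = λ/μ
ρ = 10.6/20.4 = 0.5196
The server is busy 51.96% of the time.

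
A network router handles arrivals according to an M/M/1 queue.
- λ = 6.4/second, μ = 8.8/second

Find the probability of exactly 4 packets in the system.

ρ = λ/μ = 6.4/8.8 = 0.7273
P(n) = (1-ρ)ρⁿ
P(4) = (1-0.7273) × 0.7273^4
P(4) = 0.2727 × 0.2798
P(4) = 0.07630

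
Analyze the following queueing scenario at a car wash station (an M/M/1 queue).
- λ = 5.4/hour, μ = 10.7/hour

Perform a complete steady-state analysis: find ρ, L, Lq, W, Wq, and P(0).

Step 1: ρ = λ/μ = 5.4/10.7 = 0.5047
Step 2: L = λ/(μ-λ) = 5.4/5.30 = 1.0189
Step 3: Lq = λ²/(μ(μ-λ)) = 29.16/(10.7×5.30) = 0.5142
Step 4: W = 1/(μ-λ) = 1/5.30 = 0.18868
Step 5: Wq = λ/(μ(μ-λ)) = 5.4/(10.7×5.30) = 0.09522
Step 6: P(0) = 1-ρ = 0.4953
Verify: L = λW = 5.4×0.18868 = 1.0189 ✔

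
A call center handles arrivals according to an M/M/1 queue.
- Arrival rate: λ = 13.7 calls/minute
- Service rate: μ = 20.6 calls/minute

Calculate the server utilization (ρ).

Server utilization: ρ = λ/μ
ρ = 13.7/20.6 = 0.6650
The server is busy 66.50% of the time.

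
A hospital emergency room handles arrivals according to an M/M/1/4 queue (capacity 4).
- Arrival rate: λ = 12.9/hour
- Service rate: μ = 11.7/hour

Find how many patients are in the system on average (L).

ρ = λ/μ = 12.9/11.7 = 1.1026
P₀ = (1-ρ)/(1-ρ^(K+1)) = (1-1.1026)/(1-1.1026^5) = -0.1026/-0.6296 = 0.1630
P_K = P₀×ρ^K = 0.16295 × 1.1026^4 = 0.16295 × 1.4780 = 0.2408
L = ρ[1 - (K+1)ρ^K + Kρ^(K+1)] / [(1-ρ)(1-ρ^(K+1))]
L = 1.1026 × (1 - 5×1.477992 + 4×1.629633) / ((1 - 1.1026) × (1 - 1.629633)) = 2.1945 patients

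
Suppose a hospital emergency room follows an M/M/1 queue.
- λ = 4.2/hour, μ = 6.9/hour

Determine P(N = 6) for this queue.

ρ = λ/μ = 4.2/6.9 = 0.6087
P(n) = (1-ρ)ρⁿ
P(6) = (1-0.6087) × 0.6087^6
P(6) = 0.39130 × 0.050865
P(6) = 0.01990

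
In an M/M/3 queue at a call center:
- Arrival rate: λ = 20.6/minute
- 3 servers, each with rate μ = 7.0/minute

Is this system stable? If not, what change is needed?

Stability requires ρ = λ/(cμ) < 1
ρ = 20.6/(3 × 7.0) = 20.6/21.00 = 0.9810
Since 0.9810 < 1, the system is STABLE.
The servers are busy 98.10% of the time.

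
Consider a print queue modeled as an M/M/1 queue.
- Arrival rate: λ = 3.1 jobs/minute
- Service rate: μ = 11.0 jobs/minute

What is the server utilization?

Server utilization: ρ = λ/μ
ρ = 3.1/11.0 = 0.2818
The server is busy 28.18% of the time.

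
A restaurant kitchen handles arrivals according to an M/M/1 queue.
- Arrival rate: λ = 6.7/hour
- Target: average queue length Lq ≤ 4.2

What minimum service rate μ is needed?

For M/M/1: Lq = λ²/(μ(μ-λ))
Need Lq ≤ 4.2, i.e. μ(μ-λ) ≥ λ²/4.2
μ² - 6.7μ - 44.89/4.2 ≥ 0  →  μ² - 6.7μ - 10.6881 ≥ 0
Quadratic formula (positive root): μ = [λ + √(λ² + 4×10.6881)]/2
Discriminant: 44.89 + 4×10.6881 = 87.6424, √87.6424 = 9.3618
μ ≥ (6.7 + 9.3618)/2 = 8.0309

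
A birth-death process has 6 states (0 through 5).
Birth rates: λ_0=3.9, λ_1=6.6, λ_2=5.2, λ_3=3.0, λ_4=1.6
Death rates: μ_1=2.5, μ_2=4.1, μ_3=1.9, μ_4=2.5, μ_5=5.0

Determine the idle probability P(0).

Ratios P(n)/P(0) = (λ₀···λₙ₋₁)/(μ₁···μₙ):
P(1)/P(0) = (3.9)/(2.5) = 1.5600
P(2)/P(0) = (3.9×6.6)/(2.5×4.1) = 2.5112
P(3)/P(0) = (3.9×6.6×5.2)/(2.5×4.1×1.9) = 6.8728
P(4)/P(0) = (3.9×6.6×5.2×3.0)/(2.5×4.1×1.9×2.5) = 8.2474
P(5)/P(0) = (3.9×6.6×5.2×3.0×1.6)/(2.5×4.1×1.9×2.5×5.0) = 2.6392

Normalization: ∑ P(n) = 1
P(0) × (1.0000 + 1.5600 + 2.5112 + 6.8728 + 8.2474 + 2.6392) = 1
P(0) × 22.8306 = 1
P(0) = 1/22.8306 = 0.04380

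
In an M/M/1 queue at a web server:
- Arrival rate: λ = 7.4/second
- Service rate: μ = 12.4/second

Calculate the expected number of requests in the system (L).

ρ = λ/μ = 7.4/12.4 = 0.5968
For M/M/1: L = λ/(μ-λ)
L = 7.4/(12.4-7.4) = 7.4/5.00
L = 1.4800 requests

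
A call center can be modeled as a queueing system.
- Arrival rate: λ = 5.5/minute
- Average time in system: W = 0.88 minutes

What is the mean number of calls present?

Little's Law: L = λW
L = 5.5 × 0.88 = 4.8400 calls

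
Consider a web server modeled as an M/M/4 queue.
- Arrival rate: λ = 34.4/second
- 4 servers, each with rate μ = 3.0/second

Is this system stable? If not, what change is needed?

Stability requires ρ = λ/(cμ) < 1
ρ = 34.4/(4 × 3.0) = 34.4/12.00 = 2.8667
Since 2.8667 ≥ 1, the system is UNSTABLE.
Need c > λ/μ = 34.4/3.0 = 11.47.
Minimum servers needed: c = 12.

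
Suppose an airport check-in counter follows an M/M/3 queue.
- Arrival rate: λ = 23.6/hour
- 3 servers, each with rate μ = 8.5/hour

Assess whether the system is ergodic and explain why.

Stability requires ρ = λ/(cμ) < 1
ρ = 23.6/(3 × 8.5) = 23.6/25.50 = 0.9255
Since 0.9255 < 1, the system is STABLE.
The servers are busy 92.55% of the time.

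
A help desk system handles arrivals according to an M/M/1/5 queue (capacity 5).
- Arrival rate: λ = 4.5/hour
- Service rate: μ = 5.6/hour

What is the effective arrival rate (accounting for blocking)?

ρ = λ/μ = 4.5/5.6 = 0.80357
P₀ = (1-ρ)/(1-ρ^(K+1)) = (1-0.80357)/(1-0.80357^6) = 0.19643/0.73076 = 0.2688
P_K = P₀×ρ^K = 0.26880 × 0.80357^5 = 0.26880 × 0.33506 = 0.09006
λ_eff = λ(1-P_K) = 4.5 × (1 - 0.09006) = 4.5 × 0.90994 = 4.0947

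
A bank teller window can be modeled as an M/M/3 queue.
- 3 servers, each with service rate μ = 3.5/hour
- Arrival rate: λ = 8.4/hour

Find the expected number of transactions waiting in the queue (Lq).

Traffic intensity: ρ = λ/(cμ) = 8.4/(3×3.5) = 0.8000
Since ρ = 0.8000 < 1, system is stable.
Offered load a = λ/μ = cρ = 8.4/3.5 = 2.4000
P₀ = [ Σₙ₌₀^2 aⁿ/n! + a^3/(3!(1-ρ)) ]⁻¹
Σ = a^0/0! + a^1/1! + a^2/2! = 1.0000 + 2.4000 + 2.8800 = 6.2800
a^3/(3!(1-ρ)) = 13.8240/(6 × 0.2000) = 11.5200
P₀ = 1/(6.2800 + 11.5200) = 0.05618
Lq = P₀·a^3·ρ / (3!(1-ρ)²) = 0.05618 × 13.8240 × 0.8000 / (6 × 0.04000) = 2.5888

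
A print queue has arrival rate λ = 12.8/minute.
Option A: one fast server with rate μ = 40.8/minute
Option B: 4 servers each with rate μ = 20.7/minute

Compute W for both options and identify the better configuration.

Option A: single server μ = 40.8 (M/M/1)
  ρ_A = 12.8/40.8 = 0.3137
  W_A = 1/(μ-λ) = 1/(40.8-12.8) = 1/28.00 = 0.03571

Option B: 4 servers μ = 20.7 (M/M/4)
  ρ_B = λ/(cμ) = 12.8/(4×20.7) = 0.1546
  Offered load a = λ/μ = cρ = 12.8/20.7 = 0.6184
  P₀ = [ Σₙ₌₀^3 aⁿ/n! + a^4/(4!(1-ρ)) ]⁻¹
  Σ = a^0/0! + a^1/1! + a^2/2! + a^3/3! = 1.0000 + 0.61836 + 0.19118 + 0.039406 = 1.8489
  a^4/(4!(1-ρ)) = 0.1462/(24 × 0.8454) = 0.007206
  P₀ = 1/(1.84895 + 0.00720576) = 0.5387
  Lq = P₀·a^4·ρ / (4!(1-ρ)²) = 0.5387 × 0.1462 × 0.1546 / (24 × 0.7147) = 0.0007099
  Wq_B = Lq/λ = 0.000709868/12.8 = 0.000055458
  W_B = Wq_B + 1/μ = 0.000055458 + 0.048309 = 0.04836

Since W_A = 0.03571 < W_B = 0.04836, Option A (single fast server) has the shorter time in system.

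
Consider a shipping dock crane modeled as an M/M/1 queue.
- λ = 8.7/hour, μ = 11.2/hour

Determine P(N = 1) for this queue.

ρ = λ/μ = 8.7/11.2 = 0.7768
P(n) = (1-ρ)ρⁿ
P(1) = (1-0.7768) × 0.7768^1
P(1) = 0.2232 × 0.7768
P(1) = 0.1734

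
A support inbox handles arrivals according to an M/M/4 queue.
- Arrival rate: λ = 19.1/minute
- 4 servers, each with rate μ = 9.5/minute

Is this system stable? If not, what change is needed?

Stability requires ρ = λ/(cμ) < 1
ρ = 19.1/(4 × 9.5) = 19.1/38.00 = 0.5026
Since 0.5026 < 1, the system is STABLE.
The servers are busy 50.26% of the time.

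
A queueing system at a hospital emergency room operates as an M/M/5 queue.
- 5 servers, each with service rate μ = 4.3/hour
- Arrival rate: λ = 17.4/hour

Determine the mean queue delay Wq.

Traffic intensity: ρ = λ/(cμ) = 17.4/(5×4.3) = 0.8093
Since ρ = 0.8093 < 1, system is stable.
Offered load a = λ/μ = cρ = 17.4/4.3 = 4.0465
P₀ = [ Σₙ₌₀^4 aⁿ/n! + a^5/(5!(1-ρ)) ]⁻¹
Σ = a^0/0! + a^1/1! + a^2/2! + a^3/3! + a^4/4! = 1.000000 + 4.046512 + 8.187128 + 11.04310 + 11.17151 = 35.4483
a^5/(5!(1-ρ)) = 1084.9356/(120 × 0.1906977) = 47.4108
P₀ = 1/(35.4483 + 47.4108) = 0.01207
Lq = P₀·a^5·ρ / (5!(1-ρ)²) = 0.01207 × 1084.9356 × 0.8093 / (120 × 0.03637) = 2.4283
Wq = Lq/λ = 2.4283/17.4 = 0.1396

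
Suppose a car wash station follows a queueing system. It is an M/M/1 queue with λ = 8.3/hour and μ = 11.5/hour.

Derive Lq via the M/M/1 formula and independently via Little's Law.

Method 1 (direct): Lq = λ²/(μ(μ-λ)) = 68.89/(11.5 × 3.20) = 1.8720

Method 2 (Little's Law):
W = 1/(μ-λ) = 1/3.20 = 0.3125
Wq = W - 1/μ = 0.3125 - 0.08696 = 0.22554
Lq = λWq = 8.3 × 0.22554 = 1.8720 ✔ (matches Method 1)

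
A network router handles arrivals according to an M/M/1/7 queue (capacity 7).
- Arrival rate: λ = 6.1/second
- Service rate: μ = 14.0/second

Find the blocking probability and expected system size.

ρ = λ/μ = 6.1/14.0 = 0.435714
P₀ = (1-ρ)/(1-ρ^(K+1)) = (1-0.435714)/(1-0.435714^8) = 0.5643/0.9987 = 0.5650
P_K = P₀×ρ^K = 0.565020 × 0.435714^7 = 0.565020 × 0.00298133 = 0.001685
Blocking probability P_7 = 0.001685 (0.17%)
L = ρ[1 - (K+1)ρ^K + Kρ^(K+1)] / [(1-ρ)(1-ρ^(K+1))]
L = 0.435714 × (1 - 8×0.002981 + 7×0.001299) / ((1 - 0.435714) × (1 - 0.001299)) = 0.7617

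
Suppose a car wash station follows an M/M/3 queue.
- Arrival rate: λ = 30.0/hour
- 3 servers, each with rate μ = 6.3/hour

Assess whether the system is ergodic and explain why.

Stability requires ρ = λ/(cμ) < 1
ρ = 30.0/(3 × 6.3) = 30.0/18.90 = 1.5873
Since 1.5873 ≥ 1, the system is UNSTABLE.
Need c > λ/μ = 30.0/6.3 = 4.76.
Minimum servers needed: c = 5.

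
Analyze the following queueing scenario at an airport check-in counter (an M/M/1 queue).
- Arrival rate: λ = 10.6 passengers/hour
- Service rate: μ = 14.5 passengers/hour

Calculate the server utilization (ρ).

Server utilization: ρ = λ/μ
ρ = 10.6/14.5 = 0.7310
The server is busy 73.10% of the time.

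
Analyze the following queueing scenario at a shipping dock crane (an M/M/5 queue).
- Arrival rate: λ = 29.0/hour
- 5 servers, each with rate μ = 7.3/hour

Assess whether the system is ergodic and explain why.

Stability requires ρ = λ/(cμ) < 1
ρ = 29.0/(5 × 7.3) = 29.0/36.50 = 0.7945
Since 0.7945 < 1, the system is STABLE.
The servers are busy 79.45% of the time.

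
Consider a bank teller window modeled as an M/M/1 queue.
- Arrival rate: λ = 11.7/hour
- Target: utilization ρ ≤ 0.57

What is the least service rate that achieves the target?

ρ = λ/μ, so μ = λ/ρ
μ ≥ 11.7/0.57 = 20.5263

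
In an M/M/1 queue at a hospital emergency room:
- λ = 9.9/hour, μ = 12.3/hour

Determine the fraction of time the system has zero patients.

ρ = λ/μ = 9.9/12.3 = 0.8049
P(0) = 1 - ρ = 1 - 0.8049 = 0.1951
The server is idle 19.51% of the time.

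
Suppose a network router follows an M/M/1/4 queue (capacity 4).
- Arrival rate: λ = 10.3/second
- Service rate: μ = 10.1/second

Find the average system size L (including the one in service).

ρ = λ/μ = 10.3/10.1 = 1.0198
P₀ = (1-ρ)/(1-ρ^(K+1)) = (1-1.0198)/(1-1.0198^5) = -0.01980/-0.1030 = 0.1922
P_K = P₀×ρ^K = 0.1922 × 1.0198^4 = 0.1922 × 1.0816 = 0.2079
L = ρ[1 - (K+1)ρ^K + Kρ^(K+1)] / [(1-ρ)(1-ρ^(K+1))]
L = 1.0198 × (1 - 5×1.08158344 + 4×1.10299880) / ((1 - 1.0198) × (1 - 1.10299880)) = 2.0392 packets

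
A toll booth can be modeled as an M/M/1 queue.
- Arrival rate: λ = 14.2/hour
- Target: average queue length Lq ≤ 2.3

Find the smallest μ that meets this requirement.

For M/M/1: Lq = λ²/(μ(μ-λ))
Need Lq ≤ 2.3, i.e. μ(μ-λ) ≥ λ²/2.3
μ² - 14.2μ - 201.64/2.3 ≥ 0  →  μ² - 14.2μ - 87.66957 ≥ 0
Quadratic formula (positive root): μ = [λ + √(λ² + 4×87.66957)]/2
Discriminant: 201.64 + 4×87.66957 = 552.3183, √552.3183 = 23.5015
μ ≥ (14.2 + 23.5015)/2 = 18.8507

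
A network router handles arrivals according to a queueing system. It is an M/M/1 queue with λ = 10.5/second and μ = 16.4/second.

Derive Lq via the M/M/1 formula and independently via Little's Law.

Method 1 (direct): Lq = λ²/(μ(μ-λ)) = 110.25/(16.4 × 5.90) = 1.1394

Method 2 (Little's Law):
W = 1/(μ-λ) = 1/5.90 = 0.169492
Wq = W - 1/μ = 0.169492 - 0.0609756 = 0.108516
Lq = λWq = 10.5 × 0.108516 = 1.1394 ✔ (matches Method 1)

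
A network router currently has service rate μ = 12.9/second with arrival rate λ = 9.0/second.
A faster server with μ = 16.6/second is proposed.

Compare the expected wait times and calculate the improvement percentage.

System 1: ρ₁ = 9.0/12.9 = 0.6977, W₁ = 1/(12.9-9.0) = 0.25641
System 2: ρ₂ = 9.0/16.6 = 0.5422, W₂ = 1/(16.6-9.0) = 0.13158
Improvement: (W₁-W₂)/W₁ = (0.25641-0.13158)/0.25641 = 48.68%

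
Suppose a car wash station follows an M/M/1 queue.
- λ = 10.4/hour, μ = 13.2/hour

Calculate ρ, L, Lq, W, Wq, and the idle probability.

Step 1: ρ = λ/μ = 10.4/13.2 = 0.7879
Step 2: L = λ/(μ-λ) = 10.4/2.80 = 3.7143
Step 3: Lq = λ²/(μ(μ-λ)) = 108.16/(13.2×2.80) = 2.9264
Step 4: W = 1/(μ-λ) = 1/2.80 = 0.35714
Step 5: Wq = λ/(μ(μ-λ)) = 10.4/(13.2×2.80) = 0.2814
Step 6: P(0) = 1-ρ = 0.2121
Verify: L = λW = 10.4×0.35714 = 3.7143 ✔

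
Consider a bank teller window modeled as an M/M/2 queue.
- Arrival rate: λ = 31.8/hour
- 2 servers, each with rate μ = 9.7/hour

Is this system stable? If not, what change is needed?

Stability requires ρ = λ/(cμ) < 1
ρ = 31.8/(2 × 9.7) = 31.8/19.40 = 1.6392
Since 1.6392 ≥ 1, the system is UNSTABLE.
Need c > λ/μ = 31.8/9.7 = 3.28.
Minimum servers needed: c = 4.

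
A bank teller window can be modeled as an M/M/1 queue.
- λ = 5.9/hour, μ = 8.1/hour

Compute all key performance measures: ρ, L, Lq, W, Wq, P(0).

Step 1: ρ = λ/μ = 5.9/8.1 = 0.7284
Step 2: L = λ/(μ-λ) = 5.9/2.20 = 2.6818
Step 3: Lq = λ²/(μ(μ-λ)) = 34.81/(8.1×2.20) = 1.9534
Step 4: W = 1/(μ-λ) = 1/2.20 = 0.45455
Step 5: Wq = λ/(μ(μ-λ)) = 5.9/(8.1×2.20) = 0.3311
Step 6: P(0) = 1-ρ = 0.2716
Verify: L = λW = 5.9×0.45455 = 2.6818 ✔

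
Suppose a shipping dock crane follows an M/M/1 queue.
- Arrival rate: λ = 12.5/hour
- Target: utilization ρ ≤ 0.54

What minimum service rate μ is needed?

ρ = λ/μ, so μ = λ/ρ
μ ≥ 12.5/0.54 = 23.1481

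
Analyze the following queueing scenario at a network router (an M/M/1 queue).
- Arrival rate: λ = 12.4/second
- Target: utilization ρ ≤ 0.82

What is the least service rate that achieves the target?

ρ = λ/μ, so μ = λ/ρ
μ ≥ 12.4/0.82 = 15.1220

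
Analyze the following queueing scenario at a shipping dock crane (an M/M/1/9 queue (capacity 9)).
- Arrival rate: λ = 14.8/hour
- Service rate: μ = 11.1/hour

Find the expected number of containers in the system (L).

ρ = λ/μ = 14.8/11.1 = 1.33333
P₀ = (1-ρ)/(1-ρ^(K+1)) = (1-1.33333)/(1-1.33333^10) = -0.3333/-16.7573 = 0.01989
P_K = P₀×ρ^K = 0.01989 × 1.33333^9 = 0.01989 × 13.3180 = 0.2649
L = ρ[1 - (K+1)ρ^K + Kρ^(K+1)] / [(1-ρ)(1-ρ^(K+1))]
L = 1.33333 × (1 - 10×13.3180 + 9×17.7573) / ((1 - 1.33333) × (1 - 17.7573)) = 6.5967 containers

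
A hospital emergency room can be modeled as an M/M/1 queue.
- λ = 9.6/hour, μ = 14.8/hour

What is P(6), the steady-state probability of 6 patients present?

ρ = λ/μ = 9.6/14.8 = 0.64865
P(n) = (1-ρ)ρⁿ
P(6) = (1-0.64865) × 0.64865^6
P(6) = 0.3514 × 0.07448
P(6) = 0.02617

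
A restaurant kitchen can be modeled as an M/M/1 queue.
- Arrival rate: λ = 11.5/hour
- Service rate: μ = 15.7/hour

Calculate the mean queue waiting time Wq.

First, compute utilization: ρ = λ/μ = 11.5/15.7 = 0.7325
For M/M/1: Wq = λ/(μ(μ-λ))
Wq = 11.5/(15.7 × (15.7-11.5))
Wq = 11.5/(15.7 × 4.20)
Wq = 0.1744 hours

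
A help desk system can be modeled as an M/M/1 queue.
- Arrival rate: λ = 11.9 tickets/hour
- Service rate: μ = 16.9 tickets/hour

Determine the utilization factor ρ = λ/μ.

Server utilization: ρ = λ/μ
ρ = 11.9/16.9 = 0.7041
The server is busy 70.41% of the time.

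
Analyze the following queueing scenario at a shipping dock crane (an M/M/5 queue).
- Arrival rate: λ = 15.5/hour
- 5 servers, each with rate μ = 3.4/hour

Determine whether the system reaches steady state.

Stability requires ρ = λ/(cμ) < 1
ρ = 15.5/(5 × 3.4) = 15.5/17.00 = 0.9118
Since 0.9118 < 1, the system is STABLE.
The servers are busy 91.18% of the time.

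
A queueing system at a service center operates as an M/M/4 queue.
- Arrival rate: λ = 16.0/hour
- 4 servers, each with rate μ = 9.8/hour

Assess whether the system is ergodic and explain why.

Stability requires ρ = λ/(cμ) < 1
ρ = 16.0/(4 × 9.8) = 16.0/39.20 = 0.4082
Since 0.4082 < 1, the system is STABLE.
The servers are busy 40.82% of the time.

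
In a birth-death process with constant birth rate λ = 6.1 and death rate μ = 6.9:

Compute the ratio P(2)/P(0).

For constant rates: P(n)/P(0) = (λ/μ)^n
P(2)/P(0) = (6.1/6.9)^2 = 0.8841^2 = 0.7816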